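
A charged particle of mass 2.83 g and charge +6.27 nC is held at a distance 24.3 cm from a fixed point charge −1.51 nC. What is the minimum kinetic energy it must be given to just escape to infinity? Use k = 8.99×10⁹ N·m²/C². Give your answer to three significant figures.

3.50×10⁻⁷ J

To just escape, total mechanical energy must reach zero at infinity: ½mv²_min + U = 0, so ½mv²_min = −U = |kQq|/r.
|U| = |kQq|/r = (8.99×10⁹ N·m²/C²)(1.51×10⁻⁹)(6.27×10⁻⁹)/(0.243) = 3.50×10⁻⁷ J.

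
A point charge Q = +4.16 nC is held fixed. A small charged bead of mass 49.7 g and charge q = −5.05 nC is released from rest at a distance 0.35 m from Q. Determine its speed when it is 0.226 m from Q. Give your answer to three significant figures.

3.45×10⁻³ m/s

Only the electrostatic force acts, so mechanical energy is conserved: ½mv² = U₁ − U₂ = kQq(1/r₁ − 1/r₂).
U₁ − U₂ = (8.99×10⁹ N·m²/C²)(4.16×10⁻⁹ C)(-5.05×10⁻⁹ C)(1/0.350 − 1/0.226) = 2.96×10⁻⁷ J.
v = √(2·2.96×10⁻⁷/0.0497) = 3.45×10⁻³ m/s.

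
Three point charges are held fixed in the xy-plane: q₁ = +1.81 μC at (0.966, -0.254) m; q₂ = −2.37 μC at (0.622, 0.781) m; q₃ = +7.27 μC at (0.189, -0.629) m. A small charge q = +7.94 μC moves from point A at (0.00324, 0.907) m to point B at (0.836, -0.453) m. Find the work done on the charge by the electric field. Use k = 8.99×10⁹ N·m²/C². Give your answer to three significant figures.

-1.03 J

The work done by the electric force is W_field = −ΔU = −q(V_B − V_A) = q(V_A − V_B).
At A: distances to the source charges are 1.51 m, 0.631 m, 1.55 m; V_A = Σ kqᵢ/rᵢ = 1.93×10⁴ V.
At B: distances to the source charges are 0.238 m, 1.25 m, 0.671 m; V_B = Σ kqᵢ/rᵢ = 1.49×10⁵ V.
ΔV = V_B − V_A = 1.30×10⁵ V.
W_field = −qΔV = −(7.94×10⁻⁶ C)(1.30×10⁵ V) = -1.03 J.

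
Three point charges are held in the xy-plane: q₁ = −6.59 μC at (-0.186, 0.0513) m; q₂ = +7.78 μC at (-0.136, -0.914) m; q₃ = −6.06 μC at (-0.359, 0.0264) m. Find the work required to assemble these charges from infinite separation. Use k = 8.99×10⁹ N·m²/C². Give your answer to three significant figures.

1.14 J

The work to assemble the configuration equals its total potential energy, U = Σ kqᵢqⱼ/rᵢⱼ over all pairs.
Pair separations: r₁₂ = 0.967 m, r₁₃ = 0.175 m, r₂₃ = 0.966 m.
U = (-0.477) + (2.05) + (-0.439) = 1.14 J.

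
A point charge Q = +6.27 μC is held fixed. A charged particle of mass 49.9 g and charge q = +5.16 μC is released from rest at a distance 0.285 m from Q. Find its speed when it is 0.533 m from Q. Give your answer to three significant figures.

4.36 m/s

Only the electrostatic force acts, so mechanical energy is conserved: ½mv² = U₁ − U₂ = kQq(1/r₁ − 1/r₂).
U₁ − U₂ = (8.99×10⁹ N·m²/C²)(6.27×10⁻⁶ C)(5.16×10⁻⁶ C)(1/0.285 − 1/0.533) = 0.475 J.
v = √(2·0.475/0.0499) = 4.36 m/s.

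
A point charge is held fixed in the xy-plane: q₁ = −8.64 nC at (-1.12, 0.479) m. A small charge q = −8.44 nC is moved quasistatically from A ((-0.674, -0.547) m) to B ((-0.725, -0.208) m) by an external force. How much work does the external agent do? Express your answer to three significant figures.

For quasistatic motion the external work equals the change in potential energy: W_ext = qΔV = q(V_B − V_A).
At A: distance to the source charge is 1.12 m; V_A = kq₁/r = -69.4 V.
At B: distance to the source charge is 0.792 m; V_B = kq₁/r = -98.0 V.
ΔV = V_B − V_A = -28.6 V.
W_ext = qΔV = (-8.44×10⁻⁹ C)(-28.6 V) = 2.41×10⁻⁷ J.

2.41×10⁻⁷ J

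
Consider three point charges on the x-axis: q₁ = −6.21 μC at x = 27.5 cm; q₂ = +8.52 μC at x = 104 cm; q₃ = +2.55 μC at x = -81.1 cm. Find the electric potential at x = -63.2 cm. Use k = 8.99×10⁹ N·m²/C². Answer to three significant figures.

1.12×10⁵ V

The total potential is the scalar sum of each charge's contribution, V = Σ kqᵢ/rᵢ.
Distances from the field point to each charge: r₁ = 0.907 m, r₂ = 1.67 m, r₃ = 0.179 m.
V = k[(-6.21×10⁻⁶)/(0.907) + (8.52×10⁻⁶)/(1.67) + (2.55×10⁻⁶)/(0.179)] = 1.12×10⁵ V.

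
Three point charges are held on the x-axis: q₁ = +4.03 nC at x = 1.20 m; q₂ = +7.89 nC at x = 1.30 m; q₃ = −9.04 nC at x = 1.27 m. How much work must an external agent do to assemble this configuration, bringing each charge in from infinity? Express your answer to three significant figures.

The assembly work is the sum of pairwise potential energies, U = Σ_{i<j} kqᵢqⱼ/rᵢⱼ.
Pair separations: r₁₂ = 0.100 m, r₁₃ = 0.0700 m, r₂₃ = 0.0300 m.
U = (2.86×10⁻⁶) + (-4.68×10⁻⁶) + (-2.14×10⁻⁵) = -2.32×10⁻⁵ J.

-2.32×10⁻⁵ J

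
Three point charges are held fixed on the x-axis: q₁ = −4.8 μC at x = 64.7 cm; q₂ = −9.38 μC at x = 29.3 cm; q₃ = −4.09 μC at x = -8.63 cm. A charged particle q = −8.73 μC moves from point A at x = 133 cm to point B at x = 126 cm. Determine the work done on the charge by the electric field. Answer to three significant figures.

The work done by the electric force is W_field = −ΔU = −q(V_B − V_A) = q(V_A − V_B).
At A: distances to the source charges are 0.683 m, 1.04 m, 1.42 m; V_A = Σ kqᵢ/rᵢ = -1.70×10⁵ V.
At B: distances to the source charges are 0.613 m, 0.967 m, 1.35 m; V_B = Σ kqᵢ/rᵢ = -1.85×10⁵ V.
ΔV = V_B − V_A = -1.45×10⁴ V.
W_field = −qΔV = −(-8.73×10⁻⁶ C)(-1.45×10⁴ V) = -0.126 J.

-0.126 J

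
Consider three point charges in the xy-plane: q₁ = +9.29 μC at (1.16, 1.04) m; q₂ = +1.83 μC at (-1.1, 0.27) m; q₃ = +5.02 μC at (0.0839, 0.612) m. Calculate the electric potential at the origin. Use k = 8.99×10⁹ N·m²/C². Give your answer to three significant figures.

Electric potential is a scalar, so the contributions from each charge add algebraically: V = Σ kqᵢ/rᵢ.
Distances from the field point to each charge: r₁ = 1.56 m, r₂ = 1.13 m, r₃ = 0.618 m.
V = k[(9.29×10⁻⁶)/(1.56) + (1.83×10⁻⁶)/(1.13) + (5.02×10⁻⁶)/(0.618)] = 1.41×10⁵ V.

1.41×10⁵ V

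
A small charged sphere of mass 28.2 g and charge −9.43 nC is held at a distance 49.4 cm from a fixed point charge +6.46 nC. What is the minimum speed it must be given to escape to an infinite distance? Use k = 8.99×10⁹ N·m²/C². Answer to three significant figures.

8.87×10⁻³ m/s

To just escape, total mechanical energy must reach zero at infinity: ½mv²_min + U = 0, so ½mv²_min = −U = |kQq|/r.
|U| = |kQq|/r = (8.99×10⁹ N·m²/C²)(6.46×10⁻⁹)(9.43×10⁻⁹)/(0.494) = 1.11×10⁻⁶ J.
v_min = √(2|U|/m) = √(2·1.11×10⁻⁶/0.0282) = 8.87×10⁻³ m/s.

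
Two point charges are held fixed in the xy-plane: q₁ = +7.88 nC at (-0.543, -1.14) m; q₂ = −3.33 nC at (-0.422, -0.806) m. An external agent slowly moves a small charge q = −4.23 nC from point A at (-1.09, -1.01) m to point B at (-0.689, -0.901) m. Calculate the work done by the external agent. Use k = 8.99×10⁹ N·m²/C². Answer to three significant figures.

For quasistatic motion the external work equals the change in potential energy: W_ext = qΔV = q(V_B − V_A).
At A: distances to the source charges are 0.562 m, 0.698 m; V_A = Σ kqᵢ/rᵢ = 83.1 V.
At B: distances to the source charges are 0.280 m, 0.283 m; V_B = Σ kqᵢ/rᵢ = 147 V.
ΔV = V_B − V_A = 64.2 V.
W_ext = qΔV = (-4.23×10⁻⁹ C)(64.2 V) = -2.71×10⁻⁷ J.

-2.71×10⁻⁷ J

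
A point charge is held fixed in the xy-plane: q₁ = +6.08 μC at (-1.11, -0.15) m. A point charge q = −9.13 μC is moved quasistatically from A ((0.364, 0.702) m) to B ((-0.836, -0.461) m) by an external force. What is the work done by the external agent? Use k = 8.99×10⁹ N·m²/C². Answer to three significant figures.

For quasistatic motion the external work equals the change in potential energy: W_ext = qΔV = q(V_B − V_A).
At A: distance to the source charge is 1.70 m; V_A = kq₁/r = 3.21×10⁴ V.
At B: distance to the source charge is 0.414 m; V_B = kq₁/r = 1.32×10⁵ V.
ΔV = V_B − V_A = 9.98×10⁴ V.
W_ext = qΔV = (-9.13×10⁻⁶ C)(9.98×10⁴ V) = -0.911 J.

-0.911 J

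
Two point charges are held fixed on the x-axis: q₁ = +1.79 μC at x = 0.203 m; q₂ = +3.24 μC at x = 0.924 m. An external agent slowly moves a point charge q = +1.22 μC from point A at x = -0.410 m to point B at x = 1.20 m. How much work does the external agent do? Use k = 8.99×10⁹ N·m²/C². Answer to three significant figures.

0.0898 J

For quasistatic motion the external work equals the change in potential energy: W_ext = qΔV = q(V_B − V_A).
At A: distances to the source charges are 0.613 m, 1.33 m; V_A = Σ kqᵢ/rᵢ = 4.81×10⁴ V.
At B: distances to the source charges are 0.997 m, 0.276 m; V_B = Σ kqᵢ/rᵢ = 1.22×10⁵ V.
ΔV = V_B − V_A = 7.36×10⁴ V.
W_ext = qΔV = (1.22×10⁻⁶ C)(7.36×10⁴ V) = 0.0898 J.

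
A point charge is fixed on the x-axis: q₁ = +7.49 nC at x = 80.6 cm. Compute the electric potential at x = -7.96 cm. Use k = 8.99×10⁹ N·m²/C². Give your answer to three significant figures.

The total potential is the scalar sum of each charge's contribution, V = Σ kqᵢ/rᵢ.
V = k[(7.49×10⁻⁹)/(0.886)] = 76.0 V.

76.0 V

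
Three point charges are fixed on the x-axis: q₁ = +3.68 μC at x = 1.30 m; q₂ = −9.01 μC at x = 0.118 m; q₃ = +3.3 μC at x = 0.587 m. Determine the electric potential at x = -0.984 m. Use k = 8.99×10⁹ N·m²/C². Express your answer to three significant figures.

The total potential is the scalar sum of each charge's contribution, V = Σ kqᵢ/rᵢ.
Distances from the field point to each charge: r₁ = 2.28 m, r₂ = 1.10 m, r₃ = 1.57 m.
V = k[(3.68×10⁻⁶)/(2.28) + (-9.01×10⁻⁶)/(1.10) + (3.30×10⁻⁶)/(1.57)] = -4.01×10⁴ V.

-4.01×10⁴ V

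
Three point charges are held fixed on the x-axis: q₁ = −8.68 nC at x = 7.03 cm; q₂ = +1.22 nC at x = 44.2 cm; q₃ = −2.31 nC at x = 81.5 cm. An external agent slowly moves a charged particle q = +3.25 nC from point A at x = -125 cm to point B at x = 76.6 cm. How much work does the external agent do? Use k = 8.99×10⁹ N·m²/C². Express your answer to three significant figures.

For quasistatic motion the external work equals the change in potential energy: W_ext = qΔV = q(V_B − V_A).
At A: distances to the source charges are 1.32 m, 1.69 m, 2.06 m; V_A = Σ kqᵢ/rᵢ = -62.7 V.
At B: distances to the source charges are 0.696 m, 0.324 m, 0.0490 m; V_B = Σ kqᵢ/rᵢ = -502 V.
ΔV = V_B − V_A = -439 V.
W_ext = qΔV = (3.25×10⁻⁹ C)(-439 V) = -1.43×10⁻⁶ J.

-1.43×10⁻⁶ J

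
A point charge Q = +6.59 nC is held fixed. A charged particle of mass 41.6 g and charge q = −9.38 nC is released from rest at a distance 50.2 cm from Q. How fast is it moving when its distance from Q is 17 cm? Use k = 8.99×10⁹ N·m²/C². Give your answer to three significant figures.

Only the electrostatic force acts, so mechanical energy is conserved: ½mv² = U₁ − U₂ = kQq(1/r₁ − 1/r₂).
U₁ − U₂ = (8.99×10⁹ N·m²/C²)(6.59×10⁻⁹ C)(-9.38×10⁻⁹ C)(1/0.502 − 1/0.170) = 2.16×10⁻⁶ J.
v = √(2·2.16×10⁻⁶/0.0416) = 0.0102 m/s.

0.0102 m/s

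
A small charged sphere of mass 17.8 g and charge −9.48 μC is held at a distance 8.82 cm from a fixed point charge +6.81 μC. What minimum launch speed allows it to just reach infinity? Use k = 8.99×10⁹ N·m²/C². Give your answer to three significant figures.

27.2 m/s

To just escape, total mechanical energy must reach zero at infinity: ½mv²_min + U = 0, so ½mv²_min = −U = |kQq|/r.
|U| = |kQq|/r = (8.99×10⁹ N·m²/C²)(6.81×10⁻⁶)(9.48×10⁻⁶)/(0.0882) = 6.58 J.
v_min = √(2|U|/m) = √(2·6.58/0.0178) = 27.2 m/s.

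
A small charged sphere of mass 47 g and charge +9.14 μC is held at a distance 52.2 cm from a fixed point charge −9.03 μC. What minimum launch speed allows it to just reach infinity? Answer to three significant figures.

7.78 m/s

To just escape, total mechanical energy must reach zero at infinity: ½mv²_min + U = 0, so ½mv²_min = −U = |kQq|/r.
|U| = |kQq|/r = (8.99×10⁹ N·m²/C²)(9.03×10⁻⁶)(9.14×10⁻⁶)/(0.522) = 1.42 J.
v_min = √(2|U|/m) = √(2·1.42/0.0470) = 7.78 m/s.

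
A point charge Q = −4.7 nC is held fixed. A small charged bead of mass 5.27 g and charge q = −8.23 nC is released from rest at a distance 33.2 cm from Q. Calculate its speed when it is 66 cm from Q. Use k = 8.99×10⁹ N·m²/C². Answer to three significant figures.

Only the electrostatic force acts, so mechanical energy is conserved: ½mv² = U₁ − U₂ = kQq(1/r₁ − 1/r₂).
U₁ − U₂ = (8.99×10⁹ N·m²/C²)(-4.70×10⁻⁹ C)(-8.23×10⁻⁹ C)(1/0.332 − 1/0.660) = 5.21×10⁻⁷ J.
v = √(2·5.21×10⁻⁷/5.27×10⁻³) = 0.0141 m/s.

0.0141 m/s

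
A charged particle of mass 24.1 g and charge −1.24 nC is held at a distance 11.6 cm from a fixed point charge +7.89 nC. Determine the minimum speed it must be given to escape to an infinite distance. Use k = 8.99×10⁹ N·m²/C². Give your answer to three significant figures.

7.93×10⁻³ m/s

To just escape, total mechanical energy must reach zero at infinity: ½mv²_min + U = 0, so ½mv²_min = −U = |kQq|/r.
|U| = |kQq|/r = (8.99×10⁹ N·m²/C²)(7.89×10⁻⁹)(1.24×10⁻⁹)/(0.116) = 7.58×10⁻⁷ J.
v_min = √(2|U|/m) = √(2·7.58×10⁻⁷/0.0241) = 7.93×10⁻³ m/s.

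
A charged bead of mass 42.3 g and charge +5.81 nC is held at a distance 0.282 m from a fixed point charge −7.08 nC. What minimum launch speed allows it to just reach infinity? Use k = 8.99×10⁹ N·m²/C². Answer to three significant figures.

To just escape, total mechanical energy must reach zero at infinity: ½mv²_min + U = 0, so ½mv²_min = −U = |kQq|/r.
|U| = |kQq|/r = (8.99×10⁹ N·m²/C²)(7.08×10⁻⁹)(5.81×10⁻⁹)/(0.282) = 1.31×10⁻⁶ J.
v_min = √(2|U|/m) = √(2·1.31×10⁻⁶/0.0423) = 7.87×10⁻³ m/s.

7.87×10⁻³ m/s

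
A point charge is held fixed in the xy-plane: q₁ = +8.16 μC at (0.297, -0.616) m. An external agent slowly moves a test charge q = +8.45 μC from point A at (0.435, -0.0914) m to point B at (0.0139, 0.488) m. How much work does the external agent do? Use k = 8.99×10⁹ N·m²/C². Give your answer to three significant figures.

-0.599 J

For quasistatic motion the external work equals the change in potential energy: W_ext = qΔV = q(V_B − V_A).
At A: distance to the source charge is 0.542 m; V_A = kq₁/r = 1.35×10⁵ V.
At B: distance to the source charge is 1.14 m; V_B = kq₁/r = 6.44×10⁴ V.
ΔV = V_B − V_A = -7.09×10⁴ V.
W_ext = qΔV = (8.45×10⁻⁶ C)(-7.09×10⁴ V) = -0.599 J.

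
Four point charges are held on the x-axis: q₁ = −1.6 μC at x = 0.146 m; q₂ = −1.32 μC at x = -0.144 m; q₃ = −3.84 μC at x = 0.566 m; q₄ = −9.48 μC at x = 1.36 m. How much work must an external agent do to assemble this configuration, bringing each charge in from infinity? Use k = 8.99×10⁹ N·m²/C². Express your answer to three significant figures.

0.860 J

The assembly work is the sum of pairwise potential energies, U = Σ_{i<j} kqᵢqⱼ/rᵢⱼ.
Pair separations: r₁₂ = 0.290 m, r₁₃ = 0.420 m, r₁₄ = 1.21 m, r₂₃ = 0.710 m, r₂₄ = 1.50 m, r₃₄ = 0.794 m.
Summing all 6 pair terms gives U = 0.860 J.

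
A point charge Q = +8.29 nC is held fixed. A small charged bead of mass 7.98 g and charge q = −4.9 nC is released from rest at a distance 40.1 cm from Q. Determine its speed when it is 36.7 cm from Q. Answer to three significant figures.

Only the electrostatic force acts, so mechanical energy is conserved: ½mv² = U₁ − U₂ = kQq(1/r₁ − 1/r₂).
U₁ − U₂ = (8.99×10⁹ N·m²/C²)(8.29×10⁻⁹ C)(-4.90×10⁻⁹ C)(1/0.401 − 1/0.367) = 8.44×10⁻⁸ J.
v = √(2·8.44×10⁻⁸/7.98×10⁻³) = 4.60×10⁻³ m/s.

4.60×10⁻³ m/s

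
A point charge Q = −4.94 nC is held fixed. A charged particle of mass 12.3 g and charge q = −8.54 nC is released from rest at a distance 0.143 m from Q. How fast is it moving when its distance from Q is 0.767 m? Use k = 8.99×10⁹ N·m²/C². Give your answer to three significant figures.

0.0187 m/s

Only the electrostatic force acts, so mechanical energy is conserved: ½mv² = U₁ − U₂ = kQq(1/r₁ − 1/r₂).
U₁ − U₂ = (8.99×10⁹ N·m²/C²)(-4.94×10⁻⁹ C)(-8.54×10⁻⁹ C)(1/0.143 − 1/0.767) = 2.16×10⁻⁶ J.
v = √(2·2.16×10⁻⁶/0.0123) = 0.0187 m/s.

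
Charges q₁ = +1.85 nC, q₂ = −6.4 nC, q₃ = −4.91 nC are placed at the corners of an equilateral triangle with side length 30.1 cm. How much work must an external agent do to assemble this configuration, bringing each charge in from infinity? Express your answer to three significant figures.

3.14×10⁻⁷ J

The work to assemble the configuration equals its total potential energy, U = Σ kqᵢqⱼ/rᵢⱼ over all pairs.
All three pair separations equal the side length, 0.301 m.
U = (-3.54×10⁻⁷) + (-2.71×10⁻⁷) + (9.39×10⁻⁷) = 3.14×10⁻⁷ J.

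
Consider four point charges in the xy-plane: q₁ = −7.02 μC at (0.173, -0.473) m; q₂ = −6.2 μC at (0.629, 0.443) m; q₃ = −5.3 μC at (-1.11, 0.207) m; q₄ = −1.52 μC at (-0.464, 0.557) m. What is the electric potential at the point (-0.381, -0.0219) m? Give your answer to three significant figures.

The total potential is the scalar sum of each charge's contribution, V = Σ kqᵢ/rᵢ.
Distances from the field point to each charge: r₁ = 0.714 m, r₂ = 1.11 m, r₃ = 0.764 m, r₄ = 0.585 m.
V = k[(-7.02×10⁻⁶)/(0.714) + (-6.20×10⁻⁶)/(1.11) + (-5.30×10⁻⁶)/(0.764) + (-1.52×10⁻⁶)/(0.585)] = -2.24×10⁵ V.

-2.24×10⁵ V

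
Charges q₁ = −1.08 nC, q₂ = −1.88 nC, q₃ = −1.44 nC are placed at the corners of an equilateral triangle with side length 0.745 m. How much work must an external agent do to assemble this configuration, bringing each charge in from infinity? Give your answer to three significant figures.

The assembly work is the sum of pairwise potential energies, U = Σ_{i<j} kqᵢqⱼ/rᵢⱼ.
All three pair separations equal the side length, 0.745 m.
U = (2.45×10⁻⁸) + (1.88×10⁻⁸) + (3.27×10⁻⁸) = 7.59×10⁻⁸ J.

7.59×10⁻⁸ J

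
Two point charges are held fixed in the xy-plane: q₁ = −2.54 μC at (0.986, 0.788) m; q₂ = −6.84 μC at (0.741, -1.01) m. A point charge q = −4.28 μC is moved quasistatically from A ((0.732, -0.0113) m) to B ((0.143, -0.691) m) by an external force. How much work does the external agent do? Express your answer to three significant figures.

For quasistatic motion the external work equals the change in potential energy: W_ext = qΔV = q(V_B − V_A).
At A: distances to the source charges are 0.839 m, 0.999 m; V_A = Σ kqᵢ/rᵢ = -8.88×10⁴ V.
At B: distances to the source charges are 1.70 m, 0.678 m; V_B = Σ kqᵢ/rᵢ = -1.04×10⁵ V.
ΔV = V_B − V_A = -1.53×10⁴ V.
W_ext = qΔV = (-4.28×10⁻⁶ C)(-1.53×10⁴ V) = 0.0657 J.

0.0657 J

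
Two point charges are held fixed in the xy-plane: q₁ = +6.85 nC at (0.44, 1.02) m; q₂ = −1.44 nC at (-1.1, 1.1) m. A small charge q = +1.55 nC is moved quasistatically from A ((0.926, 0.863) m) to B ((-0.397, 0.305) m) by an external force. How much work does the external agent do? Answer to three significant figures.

-1.09×10⁻⁷ J

For quasistatic motion the external work equals the change in potential energy: W_ext = qΔV = q(V_B − V_A).
At A: distances to the source charges are 0.511 m, 2.04 m; V_A = Σ kqᵢ/rᵢ = 114 V.
At B: distances to the source charges are 1.10 m, 1.06 m; V_B = Σ kqᵢ/rᵢ = 43.7 V.
ΔV = V_B − V_A = -70.5 V.
W_ext = qΔV = (1.55×10⁻⁹ C)(-70.5 V) = -1.09×10⁻⁷ J.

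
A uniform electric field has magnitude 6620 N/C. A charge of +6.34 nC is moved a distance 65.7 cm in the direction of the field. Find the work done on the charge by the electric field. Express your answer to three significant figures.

The potential change for a displacement 65.7 cm in the direction of the field is ΔV = −Ed = -4350 V.
W_field = −qΔV = 2.76×10⁻⁵ J.

2.76×10⁻⁵ J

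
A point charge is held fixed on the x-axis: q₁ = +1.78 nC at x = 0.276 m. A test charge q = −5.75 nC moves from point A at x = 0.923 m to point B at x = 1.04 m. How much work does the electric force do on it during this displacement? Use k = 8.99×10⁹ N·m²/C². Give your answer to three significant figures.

The work done by the electric force is W_field = −ΔU = −q(V_B − V_A) = q(V_A − V_B).
At A: distance to the source charge is 0.647 m; V_A = kq₁/r = 24.7 V.
At B: distance to the source charge is 0.764 m; V_B = kq₁/r = 20.9 V.
ΔV = V_B − V_A = -3.79 V.
W_field = −qΔV = −(-5.75×10⁻⁹ C)(-3.79 V) = -2.18×10⁻⁸ J.

-2.18×10⁻⁸ J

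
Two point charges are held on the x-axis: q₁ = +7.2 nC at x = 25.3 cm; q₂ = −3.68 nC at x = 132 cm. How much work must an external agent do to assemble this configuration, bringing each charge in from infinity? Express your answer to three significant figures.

The work to assemble the configuration equals its total potential energy, U = Σ kqᵢqⱼ/rᵢⱼ over all pairs.
Pair separations: r₁₂ = 1.07 m.
U = (-2.23×10⁻⁷) = -2.23×10⁻⁷ J.

-2.23×10⁻⁷ J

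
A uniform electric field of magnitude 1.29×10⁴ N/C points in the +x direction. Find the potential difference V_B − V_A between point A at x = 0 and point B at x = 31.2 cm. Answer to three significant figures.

In a uniform field, potential decreases in the direction of E: V_B − V_A = −E·Δx.
V_B − V_A = −(1.29×10⁴ V/m)(0.312 m) = -4020 V.

-4020 V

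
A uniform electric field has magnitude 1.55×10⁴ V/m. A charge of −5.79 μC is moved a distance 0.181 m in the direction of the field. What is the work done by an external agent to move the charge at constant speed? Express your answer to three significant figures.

0.0162 J

The potential change for a displacement 0.181 m in the direction of the field is ΔV = −Ed = -2810 V.
W_ext = qΔV = 0.0162 J.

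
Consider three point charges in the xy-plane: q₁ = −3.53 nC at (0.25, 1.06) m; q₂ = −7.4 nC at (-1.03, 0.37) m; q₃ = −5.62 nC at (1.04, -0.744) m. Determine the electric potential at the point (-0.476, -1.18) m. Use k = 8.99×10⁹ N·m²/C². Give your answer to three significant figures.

-85.9 V

The total potential is the scalar sum of each charge's contribution, V = Σ kqᵢ/rᵢ.
Distances from the field point to each charge: r₁ = 2.35 m, r₂ = 1.65 m, r₃ = 1.58 m.
V = k[(-3.53×10⁻⁹)/(2.35) + (-7.40×10⁻⁹)/(1.65) + (-5.62×10⁻⁹)/(1.58)] = -85.9 V.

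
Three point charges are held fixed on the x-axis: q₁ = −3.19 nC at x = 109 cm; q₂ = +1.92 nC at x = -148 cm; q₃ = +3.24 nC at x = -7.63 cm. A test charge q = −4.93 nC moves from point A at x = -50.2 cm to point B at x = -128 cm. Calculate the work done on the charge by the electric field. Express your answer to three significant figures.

The work done by the electric force is W_field = −ΔU = −q(V_B − V_A) = q(V_A − V_B).
At A: distances to the source charges are 1.59 m, 0.978 m, 0.426 m; V_A = Σ kqᵢ/rᵢ = 68.1 V.
At B: distances to the source charges are 2.37 m, 0.200 m, 1.20 m; V_B = Σ kqᵢ/rᵢ = 98.4 V.
ΔV = V_B − V_A = 30.3 V.
W_field = −qΔV = −(-4.93×10⁻⁹ C)(30.3 V) = 1.50×10⁻⁷ J.

1.50×10⁻⁷ J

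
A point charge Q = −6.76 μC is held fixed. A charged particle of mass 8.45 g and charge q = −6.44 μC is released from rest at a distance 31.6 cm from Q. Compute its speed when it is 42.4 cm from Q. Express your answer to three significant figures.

Only the electrostatic force acts, so mechanical energy is conserved: ½mv² = U₁ − U₂ = kQq(1/r₁ − 1/r₂).
U₁ − U₂ = (8.99×10⁹ N·m²/C²)(-6.76×10⁻⁶ C)(-6.44×10⁻⁶ C)(1/0.316 − 1/0.424) = 0.315 J.
v = √(2·0.315/8.45×10⁻³) = 8.64 m/s.

8.64 m/s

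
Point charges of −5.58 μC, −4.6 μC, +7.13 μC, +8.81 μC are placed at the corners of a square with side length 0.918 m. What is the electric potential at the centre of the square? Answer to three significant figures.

The total potential is the scalar sum of each charge's contribution, V = Σ kqᵢ/rᵢ.
The distance from each corner to the centre is a√2/2 = 0.649 m.
V = k[(-5.58×10⁻⁶)/(0.649) + (-4.60×10⁻⁶)/(0.649) + (7.13×10⁻⁶)/(0.649) + (8.81×10⁻⁶)/(0.649)] = 7.98×10⁴ V.

7.98×10⁴ V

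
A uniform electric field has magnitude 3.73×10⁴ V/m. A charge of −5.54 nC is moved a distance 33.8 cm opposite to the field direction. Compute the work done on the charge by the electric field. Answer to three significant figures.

6.98×10⁻⁵ J

The potential change for a displacement 33.8 cm opposite to the field direction is ΔV = +Ed = 1.26×10⁴ V.
W_field = −qΔV = 6.98×10⁻⁵ J.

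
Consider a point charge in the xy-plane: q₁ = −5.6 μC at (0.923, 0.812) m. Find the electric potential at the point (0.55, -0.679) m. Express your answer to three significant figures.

The total potential is the scalar sum of each charge's contribution, V = Σ kqᵢ/rᵢ.
Distances from the field point to each charge: r₁ = 1.54 m.
V = k[(-5.60×10⁻⁶)/(1.54)] = -3.28×10⁴ V.

-3.28×10⁴ V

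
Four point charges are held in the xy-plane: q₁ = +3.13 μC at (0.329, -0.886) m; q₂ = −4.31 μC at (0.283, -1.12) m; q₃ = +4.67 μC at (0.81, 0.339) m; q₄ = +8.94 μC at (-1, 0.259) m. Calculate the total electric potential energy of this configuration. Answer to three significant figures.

-0.359 J

The work to assemble the configuration equals its total potential energy, U = Σ kqᵢqⱼ/rᵢⱼ over all pairs.
Pair separations: r₁₂ = 0.238 m, r₁₃ = 1.32 m, r₁₄ = 1.75 m, r₂₃ = 1.55 m, r₂₄ = 1.88 m, r₃₄ = 1.81 m.
Summing all 6 pair terms gives U = -0.359 J.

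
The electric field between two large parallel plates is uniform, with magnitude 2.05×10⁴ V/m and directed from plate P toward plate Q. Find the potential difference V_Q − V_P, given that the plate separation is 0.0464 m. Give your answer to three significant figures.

In a uniform field, potential decreases in the direction of E: ΔV = −E·d for a displacement d parallel to E.
Going from P to Q is a displacement of 0.0464 m along the field, so V_Q − V_P = −Ed = -951 V.

-951 V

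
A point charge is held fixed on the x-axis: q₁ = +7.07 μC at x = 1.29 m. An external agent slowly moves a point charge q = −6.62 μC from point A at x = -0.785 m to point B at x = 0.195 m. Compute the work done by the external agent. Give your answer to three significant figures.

For quasistatic motion the external work equals the change in potential energy: W_ext = qΔV = q(V_B − V_A).
At A: distance to the source charge is 2.08 m; V_A = kq₁/r = 3.06×10⁴ V.
At B: distance to the source charge is 1.09 m; V_B = kq₁/r = 5.80×10⁴ V.
ΔV = V_B − V_A = 2.74×10⁴ V.
W_ext = qΔV = (-6.62×10⁻⁶ C)(2.74×10⁴ V) = -0.181 J.

-0.181 J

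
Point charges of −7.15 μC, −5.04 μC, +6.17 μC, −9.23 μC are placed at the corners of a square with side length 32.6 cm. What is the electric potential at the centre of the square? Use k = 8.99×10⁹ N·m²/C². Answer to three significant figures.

-5.95×10⁵ V

The total potential is the scalar sum of each charge's contribution, V = Σ kqᵢ/rᵢ.
The distance from each corner to the centre is a√2/2 = 0.231 m.
V = k[(-7.15×10⁻⁶)/(0.231) + (-5.04×10⁻⁶)/(0.231) + (6.17×10⁻⁶)/(0.231) + (-9.23×10⁻⁶)/(0.231)] = -5.95×10⁵ V.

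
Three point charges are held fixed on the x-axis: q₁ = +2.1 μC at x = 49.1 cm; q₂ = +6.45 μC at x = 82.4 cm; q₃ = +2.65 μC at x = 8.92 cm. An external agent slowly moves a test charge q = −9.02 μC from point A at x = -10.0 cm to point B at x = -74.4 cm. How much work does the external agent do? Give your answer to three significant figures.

For quasistatic motion the external work equals the change in potential energy: W_ext = qΔV = q(V_B − V_A).
At A: distances to the source charges are 0.591 m, 0.924 m, 0.189 m; V_A = Σ kqᵢ/rᵢ = 2.21×10⁵ V.
At B: distances to the source charges are 1.24 m, 1.57 m, 0.833 m; V_B = Σ kqᵢ/rᵢ = 8.09×10⁴ V.
ΔV = V_B − V_A = -1.40×10⁵ V.
W_ext = qΔV = (-9.02×10⁻⁶ C)(-1.40×10⁵ V) = 1.26 J.

1.26 J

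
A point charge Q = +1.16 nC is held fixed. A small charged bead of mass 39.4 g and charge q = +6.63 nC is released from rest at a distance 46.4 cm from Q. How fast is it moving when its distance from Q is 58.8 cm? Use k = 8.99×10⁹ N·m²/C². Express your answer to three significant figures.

1.26×10⁻³ m/s

Only the electrostatic force acts, so mechanical energy is conserved: ½mv² = U₁ − U₂ = kQq(1/r₁ − 1/r₂).
U₁ − U₂ = (8.99×10⁹ N·m²/C²)(1.16×10⁻⁹ C)(6.63×10⁻⁹ C)(1/0.464 − 1/0.588) = 3.14×10⁻⁸ J.
v = √(2·3.14×10⁻⁸/0.0394) = 1.26×10⁻³ m/s.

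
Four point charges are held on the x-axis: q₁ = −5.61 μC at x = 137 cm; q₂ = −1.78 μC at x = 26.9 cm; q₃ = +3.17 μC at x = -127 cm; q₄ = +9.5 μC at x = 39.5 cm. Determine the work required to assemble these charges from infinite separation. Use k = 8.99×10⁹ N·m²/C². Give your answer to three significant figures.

The work to assemble the configuration equals its total potential energy, U = Σ kqᵢqⱼ/rᵢⱼ over all pairs.
Pair separations: r₁₂ = 1.10 m, r₁₃ = 2.64 m, r₁₄ = 0.975 m, r₂₃ = 1.54 m, r₂₄ = 0.126 m, r₃₄ = 1.67 m.
Summing all 6 pair terms gives U = -1.55 J.

-1.55 J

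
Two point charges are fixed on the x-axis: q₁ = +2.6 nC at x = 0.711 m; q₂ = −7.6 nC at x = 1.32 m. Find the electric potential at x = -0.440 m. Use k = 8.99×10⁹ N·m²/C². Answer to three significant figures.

Electric potential is a scalar, so the contributions from each charge add algebraically: V = Σ kqᵢ/rᵢ.
Distances from the field point to each charge: r₁ = 1.15 m, r₂ = 1.76 m.
V = k[(2.60×10⁻⁹)/(1.15) + (-7.60×10⁻⁹)/(1.76)] = -18.5 V.

-18.5 V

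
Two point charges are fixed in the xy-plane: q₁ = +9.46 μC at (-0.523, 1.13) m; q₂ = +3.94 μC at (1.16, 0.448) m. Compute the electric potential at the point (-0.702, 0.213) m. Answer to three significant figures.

Electric potential is a scalar, so the contributions from each charge add algebraically: V = Σ kqᵢ/rᵢ.
Distances from the field point to each charge: r₁ = 0.934 m, r₂ = 1.88 m.
V = k[(9.46×10⁻⁶)/(0.934) + (3.94×10⁻⁶)/(1.88)] = 1.10×10⁵ V.

1.10×10⁵ V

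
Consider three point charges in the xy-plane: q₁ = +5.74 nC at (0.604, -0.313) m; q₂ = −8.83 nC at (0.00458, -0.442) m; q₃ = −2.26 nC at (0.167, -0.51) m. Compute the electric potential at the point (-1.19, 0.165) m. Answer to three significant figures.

Electric potential is a scalar, so the contributions from each charge add algebraically: V = Σ kqᵢ/rᵢ.
Distances from the field point to each charge: r₁ = 1.86 m, r₂ = 1.34 m, r₃ = 1.52 m.
V = k[(5.74×10⁻⁹)/(1.86) + (-8.83×10⁻⁹)/(1.34) + (-2.26×10⁻⁹)/(1.52)] = -44.9 V.

-44.9 V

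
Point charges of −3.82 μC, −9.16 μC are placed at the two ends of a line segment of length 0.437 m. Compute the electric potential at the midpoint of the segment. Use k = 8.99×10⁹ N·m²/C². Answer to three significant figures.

-5.34×10⁵ V

Electric potential is a scalar, so the contributions from each charge add algebraically: V = Σ kqᵢ/rᵢ.
Each charge is 0.218 m from the midpoint.
V = k[(-3.82×10⁻⁶)/(0.218) + (-9.16×10⁻⁶)/(0.218)] = -5.34×10⁵ V.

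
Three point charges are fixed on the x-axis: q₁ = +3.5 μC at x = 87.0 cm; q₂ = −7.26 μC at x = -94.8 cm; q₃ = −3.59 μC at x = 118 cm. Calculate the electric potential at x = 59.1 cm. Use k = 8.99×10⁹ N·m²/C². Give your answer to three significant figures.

The total potential is the scalar sum of each charge's contribution, V = Σ kqᵢ/rᵢ.
Distances from the field point to each charge: r₁ = 0.279 m, r₂ = 1.54 m, r₃ = 0.589 m.
V = k[(3.50×10⁻⁶)/(0.279) + (-7.26×10⁻⁶)/(1.54) + (-3.59×10⁻⁶)/(0.589)] = 1.56×10⁴ V.

1.56×10⁴ V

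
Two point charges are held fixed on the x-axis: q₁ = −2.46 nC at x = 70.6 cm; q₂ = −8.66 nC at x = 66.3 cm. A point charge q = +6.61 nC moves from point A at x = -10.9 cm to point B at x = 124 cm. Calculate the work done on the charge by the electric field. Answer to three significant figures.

3.20×10⁻⁷ J

The work done by the electric force is W_field = −ΔU = −q(V_B − V_A) = q(V_A − V_B).
At A: distances to the source charges are 0.815 m, 0.772 m; V_A = Σ kqᵢ/rᵢ = -128 V.
At B: distances to the source charges are 0.534 m, 0.577 m; V_B = Σ kqᵢ/rᵢ = -176 V.
ΔV = V_B − V_A = -48.4 V.
W_field = −qΔV = −(6.61×10⁻⁹ C)(-48.4 V) = 3.20×10⁻⁷ J.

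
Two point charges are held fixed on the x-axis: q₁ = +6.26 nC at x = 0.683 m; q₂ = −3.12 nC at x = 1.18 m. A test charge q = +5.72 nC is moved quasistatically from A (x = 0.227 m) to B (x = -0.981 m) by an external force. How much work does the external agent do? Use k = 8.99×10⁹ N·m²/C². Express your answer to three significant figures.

-4.18×10⁻⁷ J

For quasistatic motion the external work equals the change in potential energy: W_ext = qΔV = q(V_B − V_A).
At A: distances to the source charges are 0.456 m, 0.953 m; V_A = Σ kqᵢ/rᵢ = 94.0 V.
At B: distances to the source charges are 1.66 m, 2.16 m; V_B = Σ kqᵢ/rᵢ = 20.8 V.
ΔV = V_B − V_A = -73.1 V.
W_ext = qΔV = (5.72×10⁻⁹ C)(-73.1 V) = -4.18×10⁻⁷ J.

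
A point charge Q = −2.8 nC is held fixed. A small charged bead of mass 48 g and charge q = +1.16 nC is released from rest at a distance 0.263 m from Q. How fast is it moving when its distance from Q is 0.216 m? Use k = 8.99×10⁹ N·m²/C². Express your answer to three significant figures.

1.00×10⁻³ m/s

Only the electrostatic force acts, so mechanical energy is conserved: ½mv² = U₁ − U₂ = kQq(1/r₁ − 1/r₂).
U₁ − U₂ = (8.99×10⁹ N·m²/C²)(-2.80×10⁻⁹ C)(1.16×10⁻⁹ C)(1/0.263 − 1/0.216) = 2.42×10⁻⁸ J.
v = √(2·2.42×10⁻⁸/0.0480) = 1.00×10⁻³ m/s.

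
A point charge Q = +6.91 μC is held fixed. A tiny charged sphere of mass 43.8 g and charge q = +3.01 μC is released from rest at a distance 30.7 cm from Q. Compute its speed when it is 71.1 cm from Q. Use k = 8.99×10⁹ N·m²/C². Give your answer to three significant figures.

Only the electrostatic force acts, so mechanical energy is conserved: ½mv² = U₁ − U₂ = kQq(1/r₁ − 1/r₂).
U₁ − U₂ = (8.99×10⁹ N·m²/C²)(6.91×10⁻⁶ C)(3.01×10⁻⁶ C)(1/0.307 − 1/0.711) = 0.346 J.
v = √(2·0.346/0.0438) = 3.98 m/s.

3.98 m/s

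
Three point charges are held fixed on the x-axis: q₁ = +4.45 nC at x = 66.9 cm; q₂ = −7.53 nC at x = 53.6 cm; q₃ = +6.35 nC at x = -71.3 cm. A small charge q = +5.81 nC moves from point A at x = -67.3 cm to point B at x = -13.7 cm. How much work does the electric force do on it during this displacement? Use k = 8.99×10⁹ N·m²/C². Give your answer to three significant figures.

7.86×10⁻⁶ J

The work done by the electric force is W_field = −ΔU = −q(V_B − V_A) = q(V_A − V_B).
At A: distances to the source charges are 1.34 m, 1.21 m, 0.0400 m; V_A = Σ kqᵢ/rᵢ = 1400 V.
At B: distances to the source charges are 0.806 m, 0.673 m, 0.576 m; V_B = Σ kqᵢ/rᵢ = 48.2 V.
ΔV = V_B − V_A = -1350 V.
W_field = −qΔV = −(5.81×10⁻⁹ C)(-1350 V) = 7.86×10⁻⁶ J.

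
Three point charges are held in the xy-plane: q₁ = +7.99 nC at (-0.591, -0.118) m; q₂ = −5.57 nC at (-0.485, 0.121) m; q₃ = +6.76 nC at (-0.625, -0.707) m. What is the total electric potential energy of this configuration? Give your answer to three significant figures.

-1.11×10⁻⁶ J

The work to assemble the configuration equals its total potential energy, U = Σ kqᵢqⱼ/rᵢⱼ over all pairs.
Pair separations: r₁₂ = 0.261 m, r₁₃ = 0.590 m, r₂₃ = 0.840 m.
U = (-1.53×10⁻⁶) + (8.23×10⁻⁷) + (-4.03×10⁻⁷) = -1.11×10⁻⁶ J.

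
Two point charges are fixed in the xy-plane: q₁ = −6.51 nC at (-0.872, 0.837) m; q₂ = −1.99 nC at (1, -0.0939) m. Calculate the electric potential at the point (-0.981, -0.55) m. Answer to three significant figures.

The total potential is the scalar sum of each charge's contribution, V = Σ kqᵢ/rᵢ.
Distances from the field point to each charge: r₁ = 1.39 m, r₂ = 2.03 m.
V = k[(-6.51×10⁻⁹)/(1.39) + (-1.99×10⁻⁹)/(2.03)] = -50.9 V.

-50.9 V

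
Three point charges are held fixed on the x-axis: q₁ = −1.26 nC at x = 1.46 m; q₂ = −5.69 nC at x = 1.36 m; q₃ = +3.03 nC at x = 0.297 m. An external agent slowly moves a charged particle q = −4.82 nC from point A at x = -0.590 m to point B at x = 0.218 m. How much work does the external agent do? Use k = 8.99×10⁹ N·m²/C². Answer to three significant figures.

For quasistatic motion the external work equals the change in potential energy: W_ext = qΔV = q(V_B − V_A).
At A: distances to the source charges are 2.05 m, 1.95 m, 0.887 m; V_A = Σ kqᵢ/rᵢ = -1.05 V.
At B: distances to the source charges are 1.24 m, 1.14 m, 0.0790 m; V_B = Σ kqᵢ/rᵢ = 291 V.
ΔV = V_B − V_A = 292 V.
W_ext = qΔV = (-4.82×10⁻⁹ C)(292 V) = -1.41×10⁻⁶ J.

-1.41×10⁻⁶ J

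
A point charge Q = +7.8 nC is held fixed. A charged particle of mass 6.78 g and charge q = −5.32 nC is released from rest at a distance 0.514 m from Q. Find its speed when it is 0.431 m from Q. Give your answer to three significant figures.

6.42×10⁻³ m/s

Only the electrostatic force acts, so mechanical energy is conserved: ½mv² = U₁ − U₂ = kQq(1/r₁ − 1/r₂).
U₁ − U₂ = (8.99×10⁹ N·m²/C²)(7.80×10⁻⁹ C)(-5.32×10⁻⁹ C)(1/0.514 − 1/0.431) = 1.40×10⁻⁷ J.
v = √(2·1.40×10⁻⁷/6.78×10⁻³) = 6.42×10⁻³ m/s.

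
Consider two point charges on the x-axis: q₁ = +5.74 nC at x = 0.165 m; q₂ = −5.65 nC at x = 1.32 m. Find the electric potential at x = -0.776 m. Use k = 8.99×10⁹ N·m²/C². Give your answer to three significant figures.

30.6 V

Electric potential is a scalar, so the contributions from each charge add algebraically: V = Σ kqᵢ/rᵢ.
Distances from the field point to each charge: r₁ = 0.941 m, r₂ = 2.10 m.
V = k[(5.74×10⁻⁹)/(0.941) + (-5.65×10⁻⁹)/(2.10)] = 30.6 V.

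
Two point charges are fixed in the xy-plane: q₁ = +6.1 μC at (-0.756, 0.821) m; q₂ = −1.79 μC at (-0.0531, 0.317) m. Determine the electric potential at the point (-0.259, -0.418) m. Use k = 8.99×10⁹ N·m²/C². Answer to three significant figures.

The total potential is the scalar sum of each charge's contribution, V = Σ kqᵢ/rᵢ.
Distances from the field point to each charge: r₁ = 1.33 m, r₂ = 0.763 m.
V = k[(6.10×10⁻⁶)/(1.33) + (-1.79×10⁻⁶)/(0.763)] = 2.00×10⁴ V.

2.00×10⁴ V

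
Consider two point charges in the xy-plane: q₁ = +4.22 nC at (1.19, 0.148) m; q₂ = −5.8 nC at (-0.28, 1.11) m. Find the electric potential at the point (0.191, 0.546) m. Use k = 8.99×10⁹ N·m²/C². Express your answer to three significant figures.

Electric potential is a scalar, so the contributions from each charge add algebraically: V = Σ kqᵢ/rᵢ.
Distances from the field point to each charge: r₁ = 1.08 m, r₂ = 0.735 m.
V = k[(4.22×10⁻⁹)/(1.08) + (-5.80×10⁻⁹)/(0.735)] = -35.7 V.

-35.7 V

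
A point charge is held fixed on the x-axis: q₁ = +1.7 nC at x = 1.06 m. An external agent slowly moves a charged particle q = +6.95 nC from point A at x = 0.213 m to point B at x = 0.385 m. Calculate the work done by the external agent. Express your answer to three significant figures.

For quasistatic motion the external work equals the change in potential energy: W_ext = qΔV = q(V_B − V_A).
At A: distance to the source charge is 0.847 m; V_A = kq₁/r = 18.0 V.
At B: distance to the source charge is 0.675 m; V_B = kq₁/r = 22.6 V.
ΔV = V_B − V_A = 4.60 V.
W_ext = qΔV = (6.95×10⁻⁹ C)(4.60 V) = 3.20×10⁻⁸ J.

3.20×10⁻⁸ J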